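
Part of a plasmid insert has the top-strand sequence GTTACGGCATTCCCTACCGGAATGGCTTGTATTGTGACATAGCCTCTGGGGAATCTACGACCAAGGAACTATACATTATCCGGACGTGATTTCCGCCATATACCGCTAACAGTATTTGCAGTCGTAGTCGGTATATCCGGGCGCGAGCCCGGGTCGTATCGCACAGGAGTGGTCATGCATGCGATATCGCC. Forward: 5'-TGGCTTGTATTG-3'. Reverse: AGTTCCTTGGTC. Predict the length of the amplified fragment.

Forward primer TGGCTTGTATTG is found on the top strand at positions 23–34.
Taking the reverse complement of AGTTCCTTGGTC gives GACCAAGGAACT, found at positions 59–70 on the template; the primer anneals here to the top strand with its 3' end pointing upstream.
Product length = (reverse-primer end) − (forward-primer start) + 1 = 70 − 23 + 1 = 48 bp.

48 bp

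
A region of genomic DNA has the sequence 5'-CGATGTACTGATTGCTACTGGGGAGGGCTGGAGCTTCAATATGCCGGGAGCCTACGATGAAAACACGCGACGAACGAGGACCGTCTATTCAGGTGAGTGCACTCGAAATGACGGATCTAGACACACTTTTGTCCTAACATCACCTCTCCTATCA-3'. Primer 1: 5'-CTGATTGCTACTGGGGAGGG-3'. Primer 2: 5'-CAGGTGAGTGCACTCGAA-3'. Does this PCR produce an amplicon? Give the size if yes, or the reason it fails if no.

Primer 1 (CTGATTGCTACTGGGGAGGG) matches the top strand at positions 8–27 (3' end points downstream).
Primer 2 (CAGGTGAGTGCACTCGAA) also matches the top strand directly, at positions 90–107 — its reverse complement TTCGAGTGCACTCACCTG is not present.
Both primers anneal to the bottom strand with 3' ends pointing the same way, so neither can prime synthesis back toward the other.

No product — both primers anneal to the same strand and extend in the same direction.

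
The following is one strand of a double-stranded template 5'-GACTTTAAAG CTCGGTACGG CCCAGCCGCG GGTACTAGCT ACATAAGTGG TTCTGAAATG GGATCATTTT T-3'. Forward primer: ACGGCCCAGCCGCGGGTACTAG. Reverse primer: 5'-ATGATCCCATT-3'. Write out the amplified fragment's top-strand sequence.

The forward primer matches the template at positions 17–38.
Reverse complement of the reverse primer: AATGGGATCAT. This occurs on the top strand at positions 57–67.
The product is the template from position 17 through 67 (51 bp).

5'-ACGGCCCAGCCGCGGGTACTAGCTACATAAGTGGTTCTGAAATGGGATCAT-3'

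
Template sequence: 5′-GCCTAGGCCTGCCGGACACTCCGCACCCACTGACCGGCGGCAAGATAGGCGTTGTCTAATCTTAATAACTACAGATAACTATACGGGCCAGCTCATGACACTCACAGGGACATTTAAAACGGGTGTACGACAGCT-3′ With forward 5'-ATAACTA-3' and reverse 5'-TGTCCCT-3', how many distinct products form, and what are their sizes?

The forward primer ATAACTA matches the top strand at positions 65–71, 75–81.
The reverse primer's reverse complement is AGGGACA, matching at positions 106–112.
Each forward site pairs with the reverse site to give a product ending at position 112: sizes 48, 38 bp.

Two products: 48 bp, 38 bp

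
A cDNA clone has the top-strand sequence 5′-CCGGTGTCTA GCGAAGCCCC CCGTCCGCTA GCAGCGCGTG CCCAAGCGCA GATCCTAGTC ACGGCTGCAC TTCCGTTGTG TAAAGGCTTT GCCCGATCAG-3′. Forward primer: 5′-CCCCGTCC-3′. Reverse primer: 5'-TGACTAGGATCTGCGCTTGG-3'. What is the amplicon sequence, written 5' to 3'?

5'-CCCCGTCCGCTAGCAGCGCGTGCCCAAGCGCAGATCCTAGTCA-3'

The forward primer matches the template at positions 19–26.
Reverse complement of the reverse primer: CCAAGCGCAGATCCTAGTCA. This occurs on the top strand at positions 42–61.
The product is the template from position 19 through 61 (43 bp).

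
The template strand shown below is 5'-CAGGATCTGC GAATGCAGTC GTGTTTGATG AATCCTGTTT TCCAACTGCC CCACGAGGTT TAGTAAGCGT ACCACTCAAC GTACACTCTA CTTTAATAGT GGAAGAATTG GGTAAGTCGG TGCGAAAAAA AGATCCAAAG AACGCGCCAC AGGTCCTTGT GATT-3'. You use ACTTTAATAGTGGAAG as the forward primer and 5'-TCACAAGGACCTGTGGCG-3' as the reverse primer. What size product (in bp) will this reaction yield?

73 bp

Scanning the template, ACTTTAATAGTGGAAG occurs at positions 90–105; this primer anneals to the bottom strand there with its 3' end pointing downstream.
Reverse complement of the reverse primer: CGCCACAGGTCCTTGTGA. This occurs on the top strand at positions 145–162.
Amplicon spans positions 90–162: 73 bp.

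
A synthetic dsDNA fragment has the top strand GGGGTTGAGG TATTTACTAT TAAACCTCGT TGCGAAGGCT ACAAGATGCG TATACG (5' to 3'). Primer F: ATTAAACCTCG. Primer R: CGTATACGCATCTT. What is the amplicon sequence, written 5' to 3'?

5'-ATTAAACCTCGTTGCGAAGGCTACAAGATGCGTATACG-3'

Scanning the template, ATTAAACCTCG occurs at positions 19–29; this primer anneals to the bottom strand there with its 3' end pointing downstream.
The reverse primer's reverse complement is AAGATGCGTATACG, which matches the template at positions 43–56.
The product is the template from position 19 through 56 (38 bp).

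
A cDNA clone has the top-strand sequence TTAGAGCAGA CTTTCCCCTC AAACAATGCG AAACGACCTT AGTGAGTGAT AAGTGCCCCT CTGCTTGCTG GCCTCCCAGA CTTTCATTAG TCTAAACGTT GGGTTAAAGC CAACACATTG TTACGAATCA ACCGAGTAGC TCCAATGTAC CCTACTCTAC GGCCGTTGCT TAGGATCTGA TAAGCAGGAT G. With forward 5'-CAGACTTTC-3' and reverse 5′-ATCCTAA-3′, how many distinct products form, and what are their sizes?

The forward primer CAGACTTTC matches the top strand at positions 7–15, 77–85.
The reverse primer's reverse complement is TTAGGAT, matching at positions 170–176.
Each forward site pairs with the reverse site to give a product ending at position 176: sizes 170, 100 bp.

Two products: 170 bp, 100 bp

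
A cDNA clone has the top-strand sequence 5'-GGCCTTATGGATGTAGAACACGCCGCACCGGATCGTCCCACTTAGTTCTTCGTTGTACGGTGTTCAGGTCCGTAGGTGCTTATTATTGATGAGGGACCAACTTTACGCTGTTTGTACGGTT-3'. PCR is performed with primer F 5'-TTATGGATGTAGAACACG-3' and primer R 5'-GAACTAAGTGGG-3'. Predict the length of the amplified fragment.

44 bp

The forward primer matches the template at positions 5–22.
The reverse primer's reverse complement is CCCACTTAGTTC, which matches the template at positions 37–48.
The product runs from position 5 to position 48, so its length is 48 − 5 + 1 = 44 bp.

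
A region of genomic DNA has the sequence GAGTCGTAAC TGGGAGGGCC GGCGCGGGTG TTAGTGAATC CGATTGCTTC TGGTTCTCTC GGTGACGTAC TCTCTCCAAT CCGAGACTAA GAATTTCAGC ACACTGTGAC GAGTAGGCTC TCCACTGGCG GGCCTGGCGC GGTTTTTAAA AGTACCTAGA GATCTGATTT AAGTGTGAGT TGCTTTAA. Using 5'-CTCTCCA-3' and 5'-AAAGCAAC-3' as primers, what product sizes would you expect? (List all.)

115 bp, 69 bp

The forward primer CTCTCCA matches the top strand at positions 72–78, 118–124.
The reverse primer's reverse complement is GTTGCTTT, matching at positions 179–186.
Each forward site pairs with the reverse site to give a product ending at position 186: sizes 115, 69 bp.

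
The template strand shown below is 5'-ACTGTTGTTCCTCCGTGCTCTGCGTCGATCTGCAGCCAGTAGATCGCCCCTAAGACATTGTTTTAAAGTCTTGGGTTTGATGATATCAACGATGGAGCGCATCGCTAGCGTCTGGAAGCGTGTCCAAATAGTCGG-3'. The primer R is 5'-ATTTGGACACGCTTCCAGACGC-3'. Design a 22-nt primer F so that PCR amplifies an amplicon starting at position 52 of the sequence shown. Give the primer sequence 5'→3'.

5'-AAGACATTGTTTTAAAGTCTTG-3'

The reverse primer's reverse complement GCGTCTGGAAGCGTGTCCAAAT matches the template at positions 108–129; the product starts at position 52.
The forward primer is identical to the top strand over positions 52–73: AAGACATTGTTTTAAAGTCTTG.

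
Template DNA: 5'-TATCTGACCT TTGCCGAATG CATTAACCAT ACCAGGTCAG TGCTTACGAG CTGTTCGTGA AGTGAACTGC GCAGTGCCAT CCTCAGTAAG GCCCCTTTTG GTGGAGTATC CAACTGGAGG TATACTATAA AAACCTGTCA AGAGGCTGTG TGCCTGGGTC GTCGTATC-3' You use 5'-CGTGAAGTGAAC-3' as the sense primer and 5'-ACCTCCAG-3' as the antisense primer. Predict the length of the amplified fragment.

66 bp

Forward primer CGTGAAGTGAAC is found on the top strand at positions 56–67.
The reverse primer's reverse complement is CTGGAGGT, which matches the template at positions 114–121.
Product length = (reverse-primer end) − (forward-primer start) + 1 = 121 − 56 + 1 = 66 bp.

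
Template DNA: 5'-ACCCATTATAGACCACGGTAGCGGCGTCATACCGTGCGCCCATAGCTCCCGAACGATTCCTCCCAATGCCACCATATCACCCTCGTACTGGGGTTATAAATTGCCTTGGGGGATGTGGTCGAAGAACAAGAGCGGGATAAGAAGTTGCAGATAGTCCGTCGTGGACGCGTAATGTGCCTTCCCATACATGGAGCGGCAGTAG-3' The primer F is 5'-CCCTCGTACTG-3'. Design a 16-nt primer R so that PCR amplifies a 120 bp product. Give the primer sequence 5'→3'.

The forward primer binds at positions 80–90, so a 120 bp product ends at position 80 + 120 − 1 = 199.
The reverse primer anneals to the top strand over positions 184–199, i.e. to ATACATGGAGCGGCAG.
Its sequence written 5'→3' is the reverse complement: CTGCCGCTCCATGTAT.

5'-CTGCCGCTCCATGTAT-3'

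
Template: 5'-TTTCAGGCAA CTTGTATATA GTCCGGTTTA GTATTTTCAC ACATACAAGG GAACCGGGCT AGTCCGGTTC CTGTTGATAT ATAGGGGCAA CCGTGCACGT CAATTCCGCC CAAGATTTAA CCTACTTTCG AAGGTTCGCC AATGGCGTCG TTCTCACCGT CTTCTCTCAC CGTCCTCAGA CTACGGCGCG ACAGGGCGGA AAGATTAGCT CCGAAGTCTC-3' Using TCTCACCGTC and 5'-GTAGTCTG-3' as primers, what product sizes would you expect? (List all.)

33 bp, 20 bp

The forward primer TCTCACCGTC matches the top strand at positions 152–161, 165–174.
The reverse primer's reverse complement is CAGACTAC, matching at positions 177–184.
Each forward site pairs with the reverse site to give a product ending at position 184: sizes 33, 20 bp.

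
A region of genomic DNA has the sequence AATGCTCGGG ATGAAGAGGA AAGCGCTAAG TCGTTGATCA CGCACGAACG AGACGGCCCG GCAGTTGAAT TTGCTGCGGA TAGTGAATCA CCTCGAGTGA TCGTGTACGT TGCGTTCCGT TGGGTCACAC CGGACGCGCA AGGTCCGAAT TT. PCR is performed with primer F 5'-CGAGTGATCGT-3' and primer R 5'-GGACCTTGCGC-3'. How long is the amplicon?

53 bp

Scanning the template, CGAGTGATCGT occurs at positions 94–104; this primer anneals to the bottom strand there with its 3' end pointing downstream.
Reverse complement of the reverse primer: GCGCAAGGTCC. This occurs on the top strand at positions 136–146.
The product runs from position 94 to position 146, so its length is 146 − 94 + 1 = 53 bp.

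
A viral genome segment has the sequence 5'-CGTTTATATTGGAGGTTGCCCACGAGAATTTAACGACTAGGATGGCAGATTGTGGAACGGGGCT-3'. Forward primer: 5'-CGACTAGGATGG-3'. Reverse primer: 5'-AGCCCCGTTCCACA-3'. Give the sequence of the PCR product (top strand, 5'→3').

Scanning the template, CGACTAGGATGG occurs at positions 34–45; this primer anneals to the bottom strand there with its 3' end pointing downstream.
Reverse complement of the reverse primer: TGTGGAACGGGGCT. This occurs on the top strand at positions 51–64.
The product is the template from position 34 through 64 (31 bp).

5'-CGACTAGGATGGCAGATTGTGGAACGGGGCT-3'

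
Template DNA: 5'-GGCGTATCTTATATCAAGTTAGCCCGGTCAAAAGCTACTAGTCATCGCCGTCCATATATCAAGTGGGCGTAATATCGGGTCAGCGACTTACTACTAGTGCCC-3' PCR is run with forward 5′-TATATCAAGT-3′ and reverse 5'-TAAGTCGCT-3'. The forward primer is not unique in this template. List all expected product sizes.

81 bp, 36 bp

The forward primer TATATCAAGT matches the top strand at positions 10–19, 55–64.
The reverse primer's reverse complement is AGCGACTTA, matching at positions 82–90.
Each forward site pairs with the reverse site to give a product ending at position 90: sizes 81, 36 bp.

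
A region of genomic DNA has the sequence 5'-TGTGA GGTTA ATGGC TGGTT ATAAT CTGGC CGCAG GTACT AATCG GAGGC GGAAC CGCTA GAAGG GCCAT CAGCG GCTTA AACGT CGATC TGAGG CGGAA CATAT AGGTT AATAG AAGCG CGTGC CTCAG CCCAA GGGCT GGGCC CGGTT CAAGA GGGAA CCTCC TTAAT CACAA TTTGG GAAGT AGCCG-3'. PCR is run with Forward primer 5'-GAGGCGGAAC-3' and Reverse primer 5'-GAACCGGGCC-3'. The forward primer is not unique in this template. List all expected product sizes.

106 bp, 60 bp

The forward primer GAGGCGGAAC matches the top strand at positions 46–55, 92–101.
The reverse primer's reverse complement is GGCCCGGTTC, matching at positions 142–151.
Each forward site pairs with the reverse site to give a product ending at position 151: sizes 106, 60 bp.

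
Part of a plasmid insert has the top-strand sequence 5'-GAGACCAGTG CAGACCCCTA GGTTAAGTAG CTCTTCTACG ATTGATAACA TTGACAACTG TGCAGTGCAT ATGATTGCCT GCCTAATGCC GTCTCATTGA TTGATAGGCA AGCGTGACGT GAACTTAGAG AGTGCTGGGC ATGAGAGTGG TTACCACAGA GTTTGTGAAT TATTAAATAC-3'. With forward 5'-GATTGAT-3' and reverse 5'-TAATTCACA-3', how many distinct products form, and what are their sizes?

Two products: 133 bp, 74 bp

The forward primer GATTGAT matches the top strand at positions 40–46, 99–105.
The reverse primer's reverse complement is TGTGAATTA, matching at positions 164–172.
Each forward site pairs with the reverse site to give a product ending at position 172: sizes 133, 74 bp.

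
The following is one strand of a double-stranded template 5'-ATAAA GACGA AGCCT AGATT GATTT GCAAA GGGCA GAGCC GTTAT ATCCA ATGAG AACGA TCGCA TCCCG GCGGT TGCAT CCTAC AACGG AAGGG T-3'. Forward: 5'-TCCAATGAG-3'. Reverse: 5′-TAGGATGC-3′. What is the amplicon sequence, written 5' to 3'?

5'-TCCAATGAGAACGATCGCATCCCGGCGGTTGCATCCTA-3'

Scanning the template, TCCAATGAG occurs at positions 47–55; this primer anneals to the bottom strand there with its 3' end pointing downstream.
Taking the reverse complement of TAGGATGC gives GCATCCTA, found at positions 77–84 on the template; the primer anneals here to the top strand with its 3' end pointing upstream.
The product is the template from position 47 through 84 (38 bp).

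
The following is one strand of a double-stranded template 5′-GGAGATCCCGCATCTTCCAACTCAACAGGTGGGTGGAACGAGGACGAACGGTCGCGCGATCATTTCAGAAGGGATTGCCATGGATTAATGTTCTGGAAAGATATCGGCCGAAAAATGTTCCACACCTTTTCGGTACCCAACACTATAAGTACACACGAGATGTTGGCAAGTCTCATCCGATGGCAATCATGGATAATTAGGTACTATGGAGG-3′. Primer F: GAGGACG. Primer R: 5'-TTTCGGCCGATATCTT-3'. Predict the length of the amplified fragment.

The forward primer matches the template at positions 40–46.
Taking the reverse complement of TTTCGGCCGATATCTT gives AAGATATCGGCCGAAA, found at positions 98–113 on the template; the primer anneals here to the top strand with its 3' end pointing upstream.
Amplicon spans positions 40–113: 74 bp.

74 bp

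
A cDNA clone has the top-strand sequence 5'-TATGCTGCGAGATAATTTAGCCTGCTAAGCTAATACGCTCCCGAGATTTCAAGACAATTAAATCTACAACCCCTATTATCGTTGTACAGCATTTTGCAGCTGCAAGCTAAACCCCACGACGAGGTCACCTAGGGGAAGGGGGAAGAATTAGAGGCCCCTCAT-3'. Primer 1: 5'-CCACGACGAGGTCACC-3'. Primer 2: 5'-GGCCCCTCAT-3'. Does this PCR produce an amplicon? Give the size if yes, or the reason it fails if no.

No product — both primers anneal to the same strand and extend in the same direction.

Primer 1 (CCACGACGAGGTCACC) matches the top strand at positions 114–129 (3' end points downstream).
Primer 2 (GGCCCCTCAT) also matches the top strand directly, at positions 153–162 — its reverse complement ATGAGGGGCC is not present.
Both primers anneal to the bottom strand with 3' ends pointing the same way, so neither can prime synthesis back toward the other.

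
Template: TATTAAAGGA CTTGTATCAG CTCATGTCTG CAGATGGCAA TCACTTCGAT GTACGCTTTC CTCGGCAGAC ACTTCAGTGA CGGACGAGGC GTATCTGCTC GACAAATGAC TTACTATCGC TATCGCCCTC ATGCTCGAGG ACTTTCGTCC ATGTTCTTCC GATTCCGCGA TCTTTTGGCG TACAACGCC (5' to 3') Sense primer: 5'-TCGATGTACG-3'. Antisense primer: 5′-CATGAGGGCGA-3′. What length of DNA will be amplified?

88 bp

The forward primer matches the template at positions 46–55.
Taking the reverse complement of CATGAGGGCGA gives TCGCCCTCATG, found at positions 123–133 on the template; the primer anneals here to the top strand with its 3' end pointing upstream.
The product runs from position 46 to position 133, so its length is 133 − 46 + 1 = 88 bp.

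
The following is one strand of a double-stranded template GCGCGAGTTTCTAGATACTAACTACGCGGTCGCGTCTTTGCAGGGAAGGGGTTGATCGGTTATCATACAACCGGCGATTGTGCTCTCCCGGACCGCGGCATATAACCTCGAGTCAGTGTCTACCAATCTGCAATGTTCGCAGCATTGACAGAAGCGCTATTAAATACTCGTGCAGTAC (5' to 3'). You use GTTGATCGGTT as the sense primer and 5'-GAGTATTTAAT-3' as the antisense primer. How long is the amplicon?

119 bp

The forward primer matches the template at positions 51–61.
The reverse primer's reverse complement is ATTAAATACTC, which matches the template at positions 159–169.
Product length = (reverse-primer end) − (forward-primer start) + 1 = 169 − 51 + 1 = 119 bp.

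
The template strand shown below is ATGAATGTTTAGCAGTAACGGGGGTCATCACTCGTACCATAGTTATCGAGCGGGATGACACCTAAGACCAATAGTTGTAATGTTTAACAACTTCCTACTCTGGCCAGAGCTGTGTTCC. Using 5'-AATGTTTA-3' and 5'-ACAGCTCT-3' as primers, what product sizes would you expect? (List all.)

110 bp, 35 bp

The forward primer AATGTTTA matches the top strand at positions 4–11, 79–86.
The reverse primer's reverse complement is AGAGCTGT, matching at positions 106–113.
Each forward site pairs with the reverse site to give a product ending at position 113: sizes 110, 35 bp.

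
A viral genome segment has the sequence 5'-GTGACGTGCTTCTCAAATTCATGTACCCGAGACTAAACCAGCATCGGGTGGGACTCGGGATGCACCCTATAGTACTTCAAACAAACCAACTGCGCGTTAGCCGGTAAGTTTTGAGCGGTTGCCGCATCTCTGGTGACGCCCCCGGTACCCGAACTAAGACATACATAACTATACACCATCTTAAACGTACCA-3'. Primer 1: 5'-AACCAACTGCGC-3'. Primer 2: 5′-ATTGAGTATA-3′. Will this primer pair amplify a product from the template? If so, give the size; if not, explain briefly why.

No product — primer 2 has no binding site in the template.

Primer 2 (ATTGAGTATA) does not match the top strand, and its reverse complement TATACTCAAT does not match either.
With no annealing site for primer 2, no amplification occurs.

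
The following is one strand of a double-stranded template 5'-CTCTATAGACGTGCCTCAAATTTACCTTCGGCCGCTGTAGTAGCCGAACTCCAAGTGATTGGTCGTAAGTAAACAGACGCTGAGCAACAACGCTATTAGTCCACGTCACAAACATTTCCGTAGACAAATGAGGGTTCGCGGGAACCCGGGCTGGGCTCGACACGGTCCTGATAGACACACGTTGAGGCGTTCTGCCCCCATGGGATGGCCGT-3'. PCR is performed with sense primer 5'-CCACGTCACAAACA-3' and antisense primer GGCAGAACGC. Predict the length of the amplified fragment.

96 bp

The forward primer matches the template at positions 101–114.
Taking the reverse complement of GGCAGAACGC gives GCGTTCTGCC, found at positions 187–196 on the template; the primer anneals here to the top strand with its 3' end pointing upstream.
The product runs from position 101 to position 196, so its length is 196 − 101 + 1 = 96 bp.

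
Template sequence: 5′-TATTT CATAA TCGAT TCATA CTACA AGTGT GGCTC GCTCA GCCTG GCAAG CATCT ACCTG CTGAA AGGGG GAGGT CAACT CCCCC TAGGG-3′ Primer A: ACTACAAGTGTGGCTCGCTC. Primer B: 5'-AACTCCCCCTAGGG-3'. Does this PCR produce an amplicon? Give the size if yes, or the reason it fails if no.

Primer A (ACTACAAGTGTGGCTCGCTC) matches the top strand at positions 20–39 (3' end points downstream).
Primer B (AACTCCCCCTAGGG) also matches the top strand directly, at positions 77–90 — its reverse complement CCCTAGGGGGAGTT is not present.
Both primers anneal to the bottom strand with 3' ends pointing the same way, so neither can prime synthesis back toward the other.

No product — both primers anneal to the same strand and extend in the same direction.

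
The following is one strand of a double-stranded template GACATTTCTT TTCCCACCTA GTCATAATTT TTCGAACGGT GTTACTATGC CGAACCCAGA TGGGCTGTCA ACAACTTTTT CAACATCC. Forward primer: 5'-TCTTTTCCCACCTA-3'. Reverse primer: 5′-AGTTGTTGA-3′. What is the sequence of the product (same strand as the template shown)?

The forward primer matches the template at positions 7–20.
Taking the reverse complement of AGTTGTTGA gives TCAACAACT, found at positions 68–76 on the template; the primer anneals here to the top strand with its 3' end pointing upstream.
The product is the template from position 7 through 76 (70 bp).

5'-TCTTTTCCCACCTAGTCATAATTTTTCGAACGGTGTTACTATGCCGAACCCAGATGGGCTGTCAACAACT-3'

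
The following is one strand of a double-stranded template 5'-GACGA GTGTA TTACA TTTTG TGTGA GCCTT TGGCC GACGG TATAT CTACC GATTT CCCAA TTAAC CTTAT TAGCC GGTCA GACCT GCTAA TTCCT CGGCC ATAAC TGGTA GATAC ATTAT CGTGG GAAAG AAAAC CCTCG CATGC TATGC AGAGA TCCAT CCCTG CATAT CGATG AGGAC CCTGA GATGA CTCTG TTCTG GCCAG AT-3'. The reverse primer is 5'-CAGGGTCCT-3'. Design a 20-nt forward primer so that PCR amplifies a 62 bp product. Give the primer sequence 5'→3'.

The reverse primer's reverse complement AGGACCCTG matches the template at positions 176–184, so the product ends at position 184.
A 62 bp product then starts at position 184 − 62 + 1 = 123.
The forward primer is identical to the top strand there: TGGGAAAGAAAACCCTCGCA.

5'-TGGGAAAGAAAACCCTCGCA-3'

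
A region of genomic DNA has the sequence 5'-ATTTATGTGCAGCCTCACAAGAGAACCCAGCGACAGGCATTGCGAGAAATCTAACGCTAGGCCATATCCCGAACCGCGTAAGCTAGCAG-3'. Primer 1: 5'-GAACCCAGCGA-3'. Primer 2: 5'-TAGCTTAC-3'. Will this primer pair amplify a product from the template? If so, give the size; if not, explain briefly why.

Yes — a 63 bp product.

Primer 1 (GAACCCAGCGA) matches the top strand at positions 23–33; it acts as a forward primer.
Primer 2's reverse complement is GTAAGCTA, matching the top strand at positions 78–85; it acts as a reverse primer.
The 3' ends face each other across positions 23–85, giving a 63 bp product.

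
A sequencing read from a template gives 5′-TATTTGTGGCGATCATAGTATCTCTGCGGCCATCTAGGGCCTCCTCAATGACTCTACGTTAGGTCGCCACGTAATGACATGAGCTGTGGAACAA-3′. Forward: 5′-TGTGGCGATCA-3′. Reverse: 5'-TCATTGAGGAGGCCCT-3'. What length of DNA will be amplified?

The forward primer matches the template at positions 5–15.
Taking the reverse complement of TCATTGAGGAGGCCCT gives AGGGCCTCCTCAATGA, found at positions 36–51 on the template; the primer anneals here to the top strand with its 3' end pointing upstream.
The product runs from position 5 to position 51, so its length is 51 − 5 + 1 = 47 bp.

47 bp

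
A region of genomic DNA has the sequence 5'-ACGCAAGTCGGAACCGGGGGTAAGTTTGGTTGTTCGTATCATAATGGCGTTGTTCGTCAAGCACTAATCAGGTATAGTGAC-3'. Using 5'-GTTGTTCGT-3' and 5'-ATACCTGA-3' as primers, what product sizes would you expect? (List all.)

The forward primer GTTGTTCGT matches the top strand at positions 29–37, 49–57.
The reverse primer's reverse complement is TCAGGTAT, matching at positions 68–75.
Each forward site pairs with the reverse site to give a product ending at position 75: sizes 47, 27 bp.

47 bp, 27 bp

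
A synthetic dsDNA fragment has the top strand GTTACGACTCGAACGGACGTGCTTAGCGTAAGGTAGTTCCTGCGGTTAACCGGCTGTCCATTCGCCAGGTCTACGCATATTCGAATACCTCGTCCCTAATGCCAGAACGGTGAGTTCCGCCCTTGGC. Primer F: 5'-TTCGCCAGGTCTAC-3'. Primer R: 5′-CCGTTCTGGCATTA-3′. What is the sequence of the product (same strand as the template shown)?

5'-TTCGCCAGGTCTACGCATATTCGAATACCTCGTCCCTAATGCCAGAACGG-3'

Forward primer TTCGCCAGGTCTAC is found on the top strand at positions 61–74.
Reverse complement of the reverse primer: TAATGCCAGAACGG. This occurs on the top strand at positions 97–110.
The product is the template from position 61 through 110 (50 bp).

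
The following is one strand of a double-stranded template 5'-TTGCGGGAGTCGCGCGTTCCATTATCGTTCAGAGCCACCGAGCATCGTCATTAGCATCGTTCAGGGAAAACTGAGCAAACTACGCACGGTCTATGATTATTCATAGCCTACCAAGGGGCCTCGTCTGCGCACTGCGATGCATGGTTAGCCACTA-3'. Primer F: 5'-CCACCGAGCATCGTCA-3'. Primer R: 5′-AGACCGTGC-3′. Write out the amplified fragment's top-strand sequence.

5'-CCACCGAGCATCGTCATTAGCATCGTTCAGGGAAAACTGAGCAAACTACGCACGGTCT-3'

Forward primer CCACCGAGCATCGTCA is found on the top strand at positions 35–50.
The reverse primer's reverse complement is GCACGGTCT, which matches the template at positions 84–92.
The product is the template from position 35 through 92 (58 bp).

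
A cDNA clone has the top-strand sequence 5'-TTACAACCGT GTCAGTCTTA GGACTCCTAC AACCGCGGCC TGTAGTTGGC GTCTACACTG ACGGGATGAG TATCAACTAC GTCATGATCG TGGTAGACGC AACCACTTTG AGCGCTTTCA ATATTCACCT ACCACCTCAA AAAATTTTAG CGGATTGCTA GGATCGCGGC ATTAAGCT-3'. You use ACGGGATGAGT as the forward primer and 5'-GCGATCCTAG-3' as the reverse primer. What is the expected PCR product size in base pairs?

107 bp

Forward primer ACGGGATGAGT is found on the top strand at positions 61–71.
Reverse complement of the reverse primer: CTAGGATCGC. This occurs on the top strand at positions 158–167.
Product length = (reverse-primer end) − (forward-primer start) + 1 = 167 − 61 + 1 = 107 bp.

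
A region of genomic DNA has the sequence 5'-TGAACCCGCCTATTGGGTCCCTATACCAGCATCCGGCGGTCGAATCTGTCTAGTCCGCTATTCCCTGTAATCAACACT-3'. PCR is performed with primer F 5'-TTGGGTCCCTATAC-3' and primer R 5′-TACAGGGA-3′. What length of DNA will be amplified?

The forward primer matches the template at positions 13–26.
Taking the reverse complement of TACAGGGA gives TCCCTGTA, found at positions 62–69 on the template; the primer anneals here to the top strand with its 3' end pointing upstream.
Product length = (reverse-primer end) − (forward-primer start) + 1 = 69 − 13 + 1 = 57 bp.

57 bp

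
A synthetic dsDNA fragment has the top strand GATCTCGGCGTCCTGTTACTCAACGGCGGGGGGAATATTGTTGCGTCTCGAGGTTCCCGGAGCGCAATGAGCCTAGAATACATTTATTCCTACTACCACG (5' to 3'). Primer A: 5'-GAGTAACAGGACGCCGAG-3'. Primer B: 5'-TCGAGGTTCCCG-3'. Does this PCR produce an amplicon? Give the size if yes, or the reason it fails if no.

No product — the primers' 3' ends point away from each other.

Primer A (GAGTAACAGGACGCCGAG) has reverse complement CTCGGCGTCCTGTTACTC, which matches the top strand at positions 4–21; primer A anneals to the top strand there with its 3' end pointing upstream toward position 4.
Primer B (TCGAGGTTCCCG) matches the top strand directly at positions 48–59; it anneals to the bottom strand with its 3' end pointing downstream toward position 59.
The 3' ends diverge (primer A extends toward position 1, primer B toward position 100), so the primers never converge on a shared product.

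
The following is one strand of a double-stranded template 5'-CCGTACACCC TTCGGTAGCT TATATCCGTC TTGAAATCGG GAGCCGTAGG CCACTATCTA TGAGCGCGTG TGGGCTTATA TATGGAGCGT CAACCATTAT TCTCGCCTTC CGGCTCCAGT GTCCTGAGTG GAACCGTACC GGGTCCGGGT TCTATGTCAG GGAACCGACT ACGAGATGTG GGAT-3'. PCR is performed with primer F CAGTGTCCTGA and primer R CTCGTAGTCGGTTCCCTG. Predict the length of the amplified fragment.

Scanning the template, CAGTGTCCTGA occurs at positions 117–127; this primer anneals to the bottom strand there with its 3' end pointing downstream.
The reverse primer's reverse complement is CAGGGAACCGACTACGAG, which matches the template at positions 158–175.
The product runs from position 117 to position 175, so its length is 175 − 117 + 1 = 59 bp.

59 bp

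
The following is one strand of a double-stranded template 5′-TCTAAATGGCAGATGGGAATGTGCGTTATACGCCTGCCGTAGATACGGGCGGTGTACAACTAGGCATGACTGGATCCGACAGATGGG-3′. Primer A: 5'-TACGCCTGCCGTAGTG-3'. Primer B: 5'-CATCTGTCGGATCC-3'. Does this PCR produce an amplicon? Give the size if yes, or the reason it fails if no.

Primer A (TACGCCTGCCGTAGTG) does not match the top strand, and its reverse complement CACTACGGCAGGCGTA does not match either.
With no annealing site for primer A, no amplification occurs.

No product — primer A has no binding site in the template.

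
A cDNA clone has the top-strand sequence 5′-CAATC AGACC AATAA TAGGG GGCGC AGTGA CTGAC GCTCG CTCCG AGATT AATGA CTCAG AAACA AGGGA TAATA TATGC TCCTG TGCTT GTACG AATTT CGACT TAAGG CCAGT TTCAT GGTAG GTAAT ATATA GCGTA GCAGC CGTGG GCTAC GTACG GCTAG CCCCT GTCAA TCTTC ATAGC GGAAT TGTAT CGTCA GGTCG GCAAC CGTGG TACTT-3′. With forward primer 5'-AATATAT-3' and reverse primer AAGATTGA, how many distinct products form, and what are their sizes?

Two products: 108 bp, 52 bp

The forward primer AATATAT matches the top strand at positions 72–78, 128–134.
The reverse primer's reverse complement is TCAATCTT, matching at positions 172–179.
Each forward site pairs with the reverse site to give a product ending at position 179: sizes 108, 52 bp.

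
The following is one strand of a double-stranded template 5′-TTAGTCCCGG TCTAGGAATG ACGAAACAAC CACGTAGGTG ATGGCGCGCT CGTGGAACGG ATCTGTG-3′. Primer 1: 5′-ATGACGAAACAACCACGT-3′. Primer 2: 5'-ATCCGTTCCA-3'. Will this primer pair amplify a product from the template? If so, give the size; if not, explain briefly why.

Yes — a 45 bp product.

Primer 1 (ATGACGAAACAACCACGT) matches the top strand at positions 18–35; it acts as a forward primer.
Primer 2's reverse complement is TGGAACGGAT, matching the top strand at positions 53–62; it acts as a reverse primer.
The 3' ends face each other across positions 18–62, giving a 45 bp product.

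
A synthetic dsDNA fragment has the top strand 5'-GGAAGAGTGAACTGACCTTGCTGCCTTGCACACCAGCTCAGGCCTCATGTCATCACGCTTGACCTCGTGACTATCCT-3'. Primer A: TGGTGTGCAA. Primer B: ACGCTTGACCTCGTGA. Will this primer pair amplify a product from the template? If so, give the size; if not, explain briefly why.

No product — the primers' 3' ends point away from each other.

Primer A (TGGTGTGCAA) has reverse complement TTGCACACCA, which matches the top strand at positions 26–35; primer A anneals to the top strand there with its 3' end pointing upstream toward position 26.
Primer B (ACGCTTGACCTCGTGA) matches the top strand directly at positions 55–70; it anneals to the bottom strand with its 3' end pointing downstream toward position 70.
The 3' ends diverge (primer A extends toward position 1, primer B toward position 77), so the primers never converge on a shared product.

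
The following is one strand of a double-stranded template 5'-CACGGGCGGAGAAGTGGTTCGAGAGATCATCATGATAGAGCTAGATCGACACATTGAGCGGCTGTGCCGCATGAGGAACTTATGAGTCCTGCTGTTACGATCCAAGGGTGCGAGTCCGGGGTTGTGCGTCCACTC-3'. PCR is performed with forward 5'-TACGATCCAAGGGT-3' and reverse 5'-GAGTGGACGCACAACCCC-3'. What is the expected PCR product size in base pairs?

Scanning the template, TACGATCCAAGGGT occurs at positions 96–109; this primer anneals to the bottom strand there with its 3' end pointing downstream.
Reverse complement of the reverse primer: GGGGTTGTGCGTCCACTC. This occurs on the top strand at positions 118–135.
Product length = (reverse-primer end) − (forward-primer start) + 1 = 135 − 96 + 1 = 40 bp.

40 bp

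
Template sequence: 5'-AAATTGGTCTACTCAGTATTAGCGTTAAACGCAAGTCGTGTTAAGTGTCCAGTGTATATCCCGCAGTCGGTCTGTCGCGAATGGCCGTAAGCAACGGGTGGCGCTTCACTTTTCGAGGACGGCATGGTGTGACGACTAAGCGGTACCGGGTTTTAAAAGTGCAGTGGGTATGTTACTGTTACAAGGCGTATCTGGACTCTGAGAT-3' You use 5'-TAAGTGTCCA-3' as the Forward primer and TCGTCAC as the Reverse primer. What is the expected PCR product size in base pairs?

94 bp

The forward primer matches the template at positions 42–51.
Reverse complement of the reverse primer: GTGACGA. This occurs on the top strand at positions 129–135.
Product length = (reverse-primer end) − (forward-primer start) + 1 = 135 − 42 + 1 = 94 bp.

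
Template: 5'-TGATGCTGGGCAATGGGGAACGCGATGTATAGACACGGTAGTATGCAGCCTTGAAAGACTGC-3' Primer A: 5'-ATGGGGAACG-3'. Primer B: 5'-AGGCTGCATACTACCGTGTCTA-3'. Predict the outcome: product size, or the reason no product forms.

Primer A (ATGGGGAACG) matches the top strand at positions 13–22; it acts as a forward primer.
Primer B's reverse complement is TAGACACGGTAGTATGCAGCCT, matching the top strand at positions 30–51; it acts as a reverse primer.
The 3' ends face each other across positions 13–51, giving a 39 bp product.

Yes — a 39 bp product.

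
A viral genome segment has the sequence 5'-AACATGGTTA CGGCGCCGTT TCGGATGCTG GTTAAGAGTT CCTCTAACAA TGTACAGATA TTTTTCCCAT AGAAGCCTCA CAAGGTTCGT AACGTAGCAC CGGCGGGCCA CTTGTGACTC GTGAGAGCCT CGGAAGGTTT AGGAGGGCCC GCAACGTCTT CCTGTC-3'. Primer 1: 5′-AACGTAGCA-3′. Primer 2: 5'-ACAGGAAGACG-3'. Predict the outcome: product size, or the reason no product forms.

Primer 1 (AACGTAGCA) matches the top strand at positions 91–99; it acts as a forward primer.
Primer 2's reverse complement is CGTCTTCCTGT, matching the top strand at positions 155–165; it acts as a reverse primer.
The 3' ends face each other across positions 91–165, giving a 75 bp product.

Yes — a 75 bp product.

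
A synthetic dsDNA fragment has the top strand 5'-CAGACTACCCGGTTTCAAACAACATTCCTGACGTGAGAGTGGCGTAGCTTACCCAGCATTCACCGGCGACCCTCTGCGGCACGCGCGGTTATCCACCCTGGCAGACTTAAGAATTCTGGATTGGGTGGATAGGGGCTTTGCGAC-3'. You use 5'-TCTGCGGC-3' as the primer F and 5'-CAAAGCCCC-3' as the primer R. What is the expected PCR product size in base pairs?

68 bp

Scanning the template, TCTGCGGC occurs at positions 73–80; this primer anneals to the bottom strand there with its 3' end pointing downstream.
Reverse complement of the reverse primer: GGGGCTTTG. This occurs on the top strand at positions 132–140.
The product runs from position 73 to position 140, so its length is 140 − 73 + 1 = 68 bp.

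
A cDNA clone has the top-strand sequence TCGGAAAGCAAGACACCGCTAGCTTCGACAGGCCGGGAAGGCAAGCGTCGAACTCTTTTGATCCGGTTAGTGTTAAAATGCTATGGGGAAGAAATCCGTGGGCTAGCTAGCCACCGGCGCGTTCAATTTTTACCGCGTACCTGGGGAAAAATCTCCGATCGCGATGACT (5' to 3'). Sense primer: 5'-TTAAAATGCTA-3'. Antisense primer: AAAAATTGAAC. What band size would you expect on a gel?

The forward primer matches the template at positions 73–83.
The reverse primer's reverse complement is GTTCAATTTTT, which matches the template at positions 121–131.
The product runs from position 73 to position 131, so its length is 131 − 73 + 1 = 59 bp.

59 bp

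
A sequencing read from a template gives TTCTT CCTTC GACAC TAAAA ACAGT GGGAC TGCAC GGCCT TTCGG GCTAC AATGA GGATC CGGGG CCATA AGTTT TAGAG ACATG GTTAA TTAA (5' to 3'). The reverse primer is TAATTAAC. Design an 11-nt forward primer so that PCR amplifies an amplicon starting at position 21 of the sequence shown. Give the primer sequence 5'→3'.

The reverse primer's reverse complement GTTAATTA matches the template at positions 86–93; the product starts at position 21.
The forward primer is identical to the top strand over positions 21–31: ACAGTGGGACT.

5'-ACAGTGGGACT-3'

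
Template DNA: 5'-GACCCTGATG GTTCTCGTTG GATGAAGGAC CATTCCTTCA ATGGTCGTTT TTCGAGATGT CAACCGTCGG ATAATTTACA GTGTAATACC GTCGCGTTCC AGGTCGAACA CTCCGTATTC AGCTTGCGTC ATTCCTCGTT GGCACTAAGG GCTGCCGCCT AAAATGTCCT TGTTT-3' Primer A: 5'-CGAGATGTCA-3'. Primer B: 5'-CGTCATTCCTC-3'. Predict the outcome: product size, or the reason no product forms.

No product — both primers anneal to the same strand and extend in the same direction.

Primer A (CGAGATGTCA) matches the top strand at positions 53–62 (3' end points downstream).
Primer B (CGTCATTCCTC) also matches the top strand directly, at positions 127–137 — its reverse complement GAGGAATGACG is not present.
Both primers anneal to the bottom strand with 3' ends pointing the same way, so neither can prime synthesis back toward the other.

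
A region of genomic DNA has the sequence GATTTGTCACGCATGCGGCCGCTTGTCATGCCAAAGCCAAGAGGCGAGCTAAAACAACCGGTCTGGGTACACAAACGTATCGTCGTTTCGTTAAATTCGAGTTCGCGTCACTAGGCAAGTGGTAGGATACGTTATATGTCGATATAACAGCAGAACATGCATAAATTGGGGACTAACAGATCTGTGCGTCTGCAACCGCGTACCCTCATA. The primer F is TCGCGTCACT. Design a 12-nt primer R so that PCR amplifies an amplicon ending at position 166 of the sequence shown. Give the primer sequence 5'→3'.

The forward primer binds at positions 103–112; the product's 3' end on the top strand is position 166.
The reverse primer anneals to the top strand over positions 155–166, i.e. to ACATGCATAAAT.
Its sequence written 5'→3' is the reverse complement: ATTTATGCATGT.

5'-ATTTATGCATGT-3'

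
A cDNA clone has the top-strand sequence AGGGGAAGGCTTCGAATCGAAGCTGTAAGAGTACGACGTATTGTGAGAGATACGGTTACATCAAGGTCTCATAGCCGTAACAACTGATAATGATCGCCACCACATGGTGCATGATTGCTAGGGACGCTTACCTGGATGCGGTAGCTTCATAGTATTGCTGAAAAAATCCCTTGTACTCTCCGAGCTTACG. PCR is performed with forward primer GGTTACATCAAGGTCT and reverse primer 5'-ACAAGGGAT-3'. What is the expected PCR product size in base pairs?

The forward primer matches the template at positions 54–69.
The reverse primer's reverse complement is ATCCCTTGT, which matches the template at positions 166–174.
Product length = (reverse-primer end) − (forward-primer start) + 1 = 174 − 54 + 1 = 121 bp.

121 bp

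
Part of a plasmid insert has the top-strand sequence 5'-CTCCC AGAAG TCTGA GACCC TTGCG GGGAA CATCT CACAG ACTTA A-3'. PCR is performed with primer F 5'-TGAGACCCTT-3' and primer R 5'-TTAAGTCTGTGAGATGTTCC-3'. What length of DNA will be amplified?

Scanning the template, TGAGACCCTT occurs at positions 13–22; this primer anneals to the bottom strand there with its 3' end pointing downstream.
Reverse complement of the reverse primer: GGAACATCTCACAGACTTAA. This occurs on the top strand at positions 27–46.
Amplicon spans positions 13–46: 34 bp.

34 bp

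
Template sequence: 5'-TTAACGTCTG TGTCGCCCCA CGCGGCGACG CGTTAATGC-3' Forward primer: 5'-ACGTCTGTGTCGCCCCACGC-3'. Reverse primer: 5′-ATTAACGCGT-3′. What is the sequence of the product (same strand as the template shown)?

5'-ACGTCTGTGTCGCCCCACGCGGCGACGCGTTAAT-3'

Scanning the template, ACGTCTGTGTCGCCCCACGC occurs at positions 4–23; this primer anneals to the bottom strand there with its 3' end pointing downstream.
Reverse complement of the reverse primer: ACGCGTTAAT. This occurs on the top strand at positions 28–37.
The product is the template from position 4 through 37 (34 bp).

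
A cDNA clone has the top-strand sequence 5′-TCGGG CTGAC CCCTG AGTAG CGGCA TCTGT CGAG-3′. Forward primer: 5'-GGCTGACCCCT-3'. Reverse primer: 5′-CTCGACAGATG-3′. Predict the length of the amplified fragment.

The forward primer matches the template at positions 4–14.
Reverse complement of the reverse primer: CATCTGTCGAG. This occurs on the top strand at positions 24–34.
Amplicon spans positions 4–34: 31 bp.

31 bp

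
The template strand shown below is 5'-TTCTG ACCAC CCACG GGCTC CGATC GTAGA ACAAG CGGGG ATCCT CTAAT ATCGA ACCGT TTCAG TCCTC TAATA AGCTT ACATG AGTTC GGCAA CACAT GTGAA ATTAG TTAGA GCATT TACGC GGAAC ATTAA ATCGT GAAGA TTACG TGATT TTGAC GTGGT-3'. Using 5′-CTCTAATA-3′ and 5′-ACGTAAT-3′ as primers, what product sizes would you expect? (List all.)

The forward primer CTCTAATA matches the top strand at positions 44–51, 68–75.
The reverse primer's reverse complement is ATTACGT, matching at positions 145–151.
Each forward site pairs with the reverse site to give a product ending at position 151: sizes 108, 84 bp.

108 bp, 84 bp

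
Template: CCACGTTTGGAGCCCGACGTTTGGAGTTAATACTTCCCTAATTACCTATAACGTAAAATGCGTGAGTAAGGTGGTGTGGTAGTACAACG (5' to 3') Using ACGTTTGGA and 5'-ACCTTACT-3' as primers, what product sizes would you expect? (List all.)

70 bp, 56 bp

The forward primer ACGTTTGGA matches the top strand at positions 3–11, 17–25.
The reverse primer's reverse complement is AGTAAGGT, matching at positions 65–72.
Each forward site pairs with the reverse site to give a product ending at position 72: sizes 70, 56 bp.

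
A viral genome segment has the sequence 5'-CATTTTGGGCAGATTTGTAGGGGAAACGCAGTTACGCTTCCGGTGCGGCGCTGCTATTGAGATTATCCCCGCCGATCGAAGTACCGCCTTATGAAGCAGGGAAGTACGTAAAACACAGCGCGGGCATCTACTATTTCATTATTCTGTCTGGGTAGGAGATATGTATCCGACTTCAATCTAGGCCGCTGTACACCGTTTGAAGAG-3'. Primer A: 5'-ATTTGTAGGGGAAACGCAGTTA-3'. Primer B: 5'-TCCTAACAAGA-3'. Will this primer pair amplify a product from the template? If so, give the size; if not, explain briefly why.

Primer B (TCCTAACAAGA) does not match the top strand, and its reverse complement TCTTGTTAGGA does not match either.
With no annealing site for primer B, no amplification occurs.

No product — primer B has no binding site in the template.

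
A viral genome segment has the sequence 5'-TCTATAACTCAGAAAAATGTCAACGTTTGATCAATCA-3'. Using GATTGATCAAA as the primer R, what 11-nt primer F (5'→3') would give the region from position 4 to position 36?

5'-ATAACTCAGAA-3'

The reverse primer's reverse complement TTTGATCAATC matches the template at positions 26–36; the product starts at position 4.
The forward primer is identical to the top strand over positions 4–14: ATAACTCAGAA.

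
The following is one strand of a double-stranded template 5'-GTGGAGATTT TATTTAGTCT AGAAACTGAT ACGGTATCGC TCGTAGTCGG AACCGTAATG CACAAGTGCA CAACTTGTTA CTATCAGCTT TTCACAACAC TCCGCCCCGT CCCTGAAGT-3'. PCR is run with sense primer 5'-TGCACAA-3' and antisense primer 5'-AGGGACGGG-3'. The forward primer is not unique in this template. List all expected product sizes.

The forward primer TGCACAA matches the top strand at positions 59–65, 67–73.
The reverse primer's reverse complement is CCCGTCCCT, matching at positions 106–114.
Each forward site pairs with the reverse site to give a product ending at position 114: sizes 56, 48 bp.

56 bp, 48 bp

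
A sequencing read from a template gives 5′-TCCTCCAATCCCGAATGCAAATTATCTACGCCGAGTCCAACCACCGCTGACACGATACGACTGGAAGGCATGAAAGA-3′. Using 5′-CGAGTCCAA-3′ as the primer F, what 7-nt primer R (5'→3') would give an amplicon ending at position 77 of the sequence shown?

The forward primer binds at positions 32–40; the product's 3' end on the top strand is position 77.
The reverse primer anneals to the top strand over positions 71–77, i.e. to TGAAAGA.
Its sequence written 5'→3' is the reverse complement: TCTTTCA.

5'-TCTTTCA-3'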